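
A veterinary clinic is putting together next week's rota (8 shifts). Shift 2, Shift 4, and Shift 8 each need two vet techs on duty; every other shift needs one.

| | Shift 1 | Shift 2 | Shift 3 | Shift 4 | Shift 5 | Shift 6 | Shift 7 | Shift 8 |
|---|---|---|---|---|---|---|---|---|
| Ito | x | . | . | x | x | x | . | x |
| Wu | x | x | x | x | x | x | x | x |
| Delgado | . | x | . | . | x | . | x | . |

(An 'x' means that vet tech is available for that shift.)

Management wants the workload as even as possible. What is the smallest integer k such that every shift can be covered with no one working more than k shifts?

With 3 vet techs and 11 worker-slots to fill, someone must work at least ⌈11/3⌉ = 4 shifts, so k ≥ 4.
k = 4 works: Shift 1→Ito, Shift 2→Wu+Delgado, Shift 3→Wu, Shift 4→Ito+Wu, Shift 5→Delgado, Shift 6→Ito, Shift 7→Delgado, Shift 8→Ito+Wu.
Loads: Ito 4, Wu 4, Delgado 3 — all ≤ 4.

4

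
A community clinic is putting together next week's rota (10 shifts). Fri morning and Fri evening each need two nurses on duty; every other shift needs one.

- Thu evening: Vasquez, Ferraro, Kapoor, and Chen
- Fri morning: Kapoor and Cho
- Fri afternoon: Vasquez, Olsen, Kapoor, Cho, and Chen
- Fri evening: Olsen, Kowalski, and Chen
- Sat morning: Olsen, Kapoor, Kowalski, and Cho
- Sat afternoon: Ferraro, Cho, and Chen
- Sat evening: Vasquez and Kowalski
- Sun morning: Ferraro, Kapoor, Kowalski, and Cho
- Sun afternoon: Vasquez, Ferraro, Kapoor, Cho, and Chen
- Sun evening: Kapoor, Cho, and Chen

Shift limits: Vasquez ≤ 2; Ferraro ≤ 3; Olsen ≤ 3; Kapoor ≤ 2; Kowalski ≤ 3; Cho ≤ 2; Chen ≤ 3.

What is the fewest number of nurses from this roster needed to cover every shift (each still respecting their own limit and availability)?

12 slots to fill and no one can take more than 3, so at least ⌈12/3⌉ = 4 nurses are needed.
No set of 4 nurses can cover every shift (each such set leaves at least one shift with no one available or exceeds a cap).
Vasquez, Olsen, Kapoor, Kowalski, and Cho alone can cover everything: Thu evening→Vasquez, Fri morning→Kapoor+Cho, Fri afternoon→Olsen, Fri evening→Olsen+Kowalski, Sat morning→Olsen, Sat afternoon→Cho, Sat evening→Kowalski, Sun morning→Kowalski, Sun afternoon→Vasquez, Sun evening→Kapoor.

5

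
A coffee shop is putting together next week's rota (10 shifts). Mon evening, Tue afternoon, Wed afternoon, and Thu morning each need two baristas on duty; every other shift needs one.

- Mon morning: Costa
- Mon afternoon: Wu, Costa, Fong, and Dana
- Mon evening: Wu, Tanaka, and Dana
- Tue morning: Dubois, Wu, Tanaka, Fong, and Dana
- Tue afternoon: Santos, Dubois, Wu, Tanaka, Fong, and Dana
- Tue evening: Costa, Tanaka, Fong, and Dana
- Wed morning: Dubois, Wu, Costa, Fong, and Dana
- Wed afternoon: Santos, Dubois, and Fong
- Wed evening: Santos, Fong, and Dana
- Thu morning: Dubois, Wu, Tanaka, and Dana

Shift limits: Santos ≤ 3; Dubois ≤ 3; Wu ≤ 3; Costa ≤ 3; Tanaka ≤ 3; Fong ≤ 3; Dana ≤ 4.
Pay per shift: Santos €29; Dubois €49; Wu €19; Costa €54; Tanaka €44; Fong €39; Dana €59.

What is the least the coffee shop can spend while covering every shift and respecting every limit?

€496

Mon morning can only be covered by Costa, so that assignment is forced.
Picking the cheapest available barista for each shift independently would cost €421, but that ignores the shift limits.
An optimal schedule: Mon morning→Costa, Mon afternoon→Wu, Mon evening→Wu+Tanaka, Tue morning→Wu, Tue afternoon→Santos+Tanaka, Tue evening→Fong, Wed morning→Fong, Wed afternoon→Santos+Fong, Wed evening→Santos, Thu morning→Tanaka+Dubois.
Total: 54 + 19 + 19 + 44 + 19 + 29 + 44 + 39 + 39 + 29 + 39 + 29 + 44 + 49 = €496.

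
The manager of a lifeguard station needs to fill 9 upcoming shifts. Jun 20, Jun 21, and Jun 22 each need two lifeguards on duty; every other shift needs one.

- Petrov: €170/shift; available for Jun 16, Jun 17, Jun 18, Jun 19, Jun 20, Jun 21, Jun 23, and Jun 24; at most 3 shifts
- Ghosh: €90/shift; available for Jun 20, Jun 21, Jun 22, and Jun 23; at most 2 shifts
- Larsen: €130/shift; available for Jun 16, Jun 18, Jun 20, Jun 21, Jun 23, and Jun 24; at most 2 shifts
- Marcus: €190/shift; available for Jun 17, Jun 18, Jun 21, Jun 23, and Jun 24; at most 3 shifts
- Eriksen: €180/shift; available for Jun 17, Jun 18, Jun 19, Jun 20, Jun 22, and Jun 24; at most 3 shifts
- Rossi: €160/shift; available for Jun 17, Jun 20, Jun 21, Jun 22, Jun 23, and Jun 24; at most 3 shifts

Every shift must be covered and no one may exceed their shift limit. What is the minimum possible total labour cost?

€1790

Picking the cheapest available lifeguard for each shift independently would cost €1500, but that ignores the shift limits.
An optimal schedule: Jun 16→Larsen, Jun 17→Rossi, Jun 18→Larsen, Jun 19→Petrov, Jun 20→Petrov+Eriksen, Jun 21→Rossi+Petrov, Jun 22→Ghosh+Rossi, Jun 23→Ghosh, Jun 24→Eriksen.
Total: 130 + 160 + 130 + 170 + 170 + 180 + 160 + 170 + 90 + 160 + 90 + 180 = €1790.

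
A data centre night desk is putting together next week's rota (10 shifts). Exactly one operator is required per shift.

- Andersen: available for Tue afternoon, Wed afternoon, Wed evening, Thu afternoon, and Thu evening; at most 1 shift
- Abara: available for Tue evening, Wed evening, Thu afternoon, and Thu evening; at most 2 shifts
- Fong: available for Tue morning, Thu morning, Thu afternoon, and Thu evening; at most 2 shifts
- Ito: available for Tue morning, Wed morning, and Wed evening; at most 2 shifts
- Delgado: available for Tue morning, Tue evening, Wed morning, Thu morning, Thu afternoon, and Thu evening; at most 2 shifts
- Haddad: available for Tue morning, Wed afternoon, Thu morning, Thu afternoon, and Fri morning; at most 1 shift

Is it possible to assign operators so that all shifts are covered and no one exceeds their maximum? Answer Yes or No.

No

Total capacity is 10 and 10 slots are needed, so capacity alone doesn't rule it out.
Shifts {Tue afternoon, Wed afternoon, Fri morning} need 3 worker-slots in total, but the operators available for any of those shifts (Andersen and Haddad) can supply at most 2 among them. So no valid schedule exists.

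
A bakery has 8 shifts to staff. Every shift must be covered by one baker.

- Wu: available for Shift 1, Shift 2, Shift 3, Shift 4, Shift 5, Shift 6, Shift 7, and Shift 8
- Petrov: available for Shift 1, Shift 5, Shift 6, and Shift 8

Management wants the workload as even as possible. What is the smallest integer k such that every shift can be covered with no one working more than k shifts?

With 2 bakers and 8 worker-slots to fill, someone must work at least ⌈8/2⌉ = 4 shifts, so k ≥ 4.
k = 4 works: Shift 1→Petrov, Shift 2→Wu, Shift 3→Wu, Shift 4→Wu, Shift 5→Petrov, Shift 6→Petrov, Shift 7→Wu, Shift 8→Petrov.
Loads: Wu 4, Petrov 4 — all ≤ 4.

4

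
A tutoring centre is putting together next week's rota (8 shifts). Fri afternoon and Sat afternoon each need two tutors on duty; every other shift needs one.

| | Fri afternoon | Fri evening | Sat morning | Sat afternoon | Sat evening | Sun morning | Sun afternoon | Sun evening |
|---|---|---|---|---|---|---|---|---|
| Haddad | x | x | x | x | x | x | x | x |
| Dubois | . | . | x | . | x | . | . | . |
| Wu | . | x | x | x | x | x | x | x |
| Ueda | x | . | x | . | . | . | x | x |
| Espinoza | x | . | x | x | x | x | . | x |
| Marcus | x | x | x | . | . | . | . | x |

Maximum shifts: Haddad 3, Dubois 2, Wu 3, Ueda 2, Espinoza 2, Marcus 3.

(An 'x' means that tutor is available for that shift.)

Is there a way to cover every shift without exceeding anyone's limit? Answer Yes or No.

One valid schedule: Fri afternoon→Ueda+Espinoza, Fri evening→Haddad, Sat morning→Dubois, Sat afternoon→Haddad+Wu, Sat evening→Dubois, Sun morning→Haddad, Sun afternoon→Wu, Sun evening→Wu.
Loads: Haddad 3/3, Dubois 2/2, Wu 3/3, Ueda 1/2, Espinoza 1/2, Marcus 0/3 — all within limits.

Yes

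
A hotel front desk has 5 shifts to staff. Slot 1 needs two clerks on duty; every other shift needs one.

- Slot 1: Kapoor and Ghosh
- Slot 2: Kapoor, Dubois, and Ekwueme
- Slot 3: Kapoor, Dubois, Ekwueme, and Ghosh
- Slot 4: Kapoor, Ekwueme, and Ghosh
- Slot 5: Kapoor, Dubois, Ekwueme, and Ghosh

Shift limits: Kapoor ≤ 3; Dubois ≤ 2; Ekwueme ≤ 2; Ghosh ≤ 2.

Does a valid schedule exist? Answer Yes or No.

Yes

Slot 1 can only be covered by Kapoor and Ghosh, so that assignment is forced.
One valid schedule: Slot 1→Kapoor+Ghosh, Slot 2→Kapoor, Slot 3→Dubois, Slot 4→Kapoor, Slot 5→Dubois.
Loads: Kapoor 3/3, Dubois 2/2, Ekwueme 0/2, Ghosh 1/2 — all within limits.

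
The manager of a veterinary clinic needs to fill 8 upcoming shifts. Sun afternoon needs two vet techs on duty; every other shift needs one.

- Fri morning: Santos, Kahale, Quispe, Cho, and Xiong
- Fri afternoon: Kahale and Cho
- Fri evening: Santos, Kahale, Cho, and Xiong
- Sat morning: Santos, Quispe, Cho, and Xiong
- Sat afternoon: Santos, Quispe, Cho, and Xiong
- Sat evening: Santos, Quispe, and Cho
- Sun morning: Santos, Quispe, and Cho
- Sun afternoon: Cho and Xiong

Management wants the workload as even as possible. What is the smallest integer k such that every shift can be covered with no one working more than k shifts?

2

With 5 vet techs and 9 worker-slots to fill, someone must work at least ⌈9/5⌉ = 2 shifts, so k ≥ 2.
k = 2 works: Fri morning→Cho, Fri afternoon→Kahale, Fri evening→Kahale, Sat morning→Quispe, Sat afternoon→Quispe, Sat evening→Santos, Sun morning→Santos, Sun afternoon→Cho+Xiong.
Loads: Santos 2, Kahale 2, Quispe 2, Cho 2, Xiong 1 — all ≤ 2.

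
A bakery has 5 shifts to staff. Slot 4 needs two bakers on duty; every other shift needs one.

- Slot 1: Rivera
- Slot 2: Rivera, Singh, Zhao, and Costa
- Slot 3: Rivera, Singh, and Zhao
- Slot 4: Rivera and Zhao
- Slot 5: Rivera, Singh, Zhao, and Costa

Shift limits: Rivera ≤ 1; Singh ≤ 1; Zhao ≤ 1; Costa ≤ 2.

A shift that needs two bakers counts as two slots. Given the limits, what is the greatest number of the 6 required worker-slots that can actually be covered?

Total capacity across all bakers is 1+1+1+2 = 5, and 6 slots are needed, so at most 5 can be filled.
An assignment achieving 5: Slot 1→Rivera, Slot 2→Costa, Slot 3→Singh, Slot 4→Zhao, Slot 5→Costa.
Loads: Rivera 1/1, Singh 1/1, Zhao 1/1, Costa 2/2.

5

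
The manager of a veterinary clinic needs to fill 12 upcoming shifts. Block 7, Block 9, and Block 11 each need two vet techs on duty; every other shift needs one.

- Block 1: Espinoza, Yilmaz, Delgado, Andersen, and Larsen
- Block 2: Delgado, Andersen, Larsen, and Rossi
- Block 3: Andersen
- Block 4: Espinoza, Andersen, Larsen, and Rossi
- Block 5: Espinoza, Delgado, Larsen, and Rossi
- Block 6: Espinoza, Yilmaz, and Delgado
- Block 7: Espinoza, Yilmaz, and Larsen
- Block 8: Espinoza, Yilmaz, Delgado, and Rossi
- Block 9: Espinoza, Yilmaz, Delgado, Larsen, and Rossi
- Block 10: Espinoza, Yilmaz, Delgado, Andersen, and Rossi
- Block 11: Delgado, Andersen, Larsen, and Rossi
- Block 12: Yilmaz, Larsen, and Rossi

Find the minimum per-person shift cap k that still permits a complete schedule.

With 6 vet techs and 15 worker-slots to fill, someone must work at least ⌈15/6⌉ = 3 shifts, so k ≥ 3.
k = 3 works: Block 1→Delgado, Block 2→Delgado, Block 3→Andersen, Block 4→Espinoza, Block 5→Delgado, Block 6→Espinoza, Block 7→Espinoza+Yilmaz, Block 8→Yilmaz, Block 9→Larsen+Rossi, Block 10→Andersen, Block 11→Andersen+Larsen, Block 12→Yilmaz.
Loads: Espinoza 3, Yilmaz 3, Delgado 3, Andersen 3, Larsen 2, Rossi 1 — all ≤ 3.

3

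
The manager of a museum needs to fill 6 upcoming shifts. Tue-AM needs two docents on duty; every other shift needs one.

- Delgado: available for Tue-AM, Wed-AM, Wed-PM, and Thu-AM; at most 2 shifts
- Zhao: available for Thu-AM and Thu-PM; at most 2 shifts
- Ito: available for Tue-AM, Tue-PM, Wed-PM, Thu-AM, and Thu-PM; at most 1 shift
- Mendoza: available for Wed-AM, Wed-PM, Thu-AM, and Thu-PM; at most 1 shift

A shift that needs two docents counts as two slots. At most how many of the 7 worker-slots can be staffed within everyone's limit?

Total capacity across all docents is 2+2+1+1 = 6, and 7 slots are needed, so at most 6 can be filled.
An assignment achieving 6: Tue-AM→Delgado, Tue-PM→Ito, Wed-AM→Delgado, Wed-PM→Mendoza, Thu-AM→Zhao, Thu-PM→Zhao.
Loads: Delgado 2/2, Zhao 2/2, Ito 1/1, Mendoza 1/1.

6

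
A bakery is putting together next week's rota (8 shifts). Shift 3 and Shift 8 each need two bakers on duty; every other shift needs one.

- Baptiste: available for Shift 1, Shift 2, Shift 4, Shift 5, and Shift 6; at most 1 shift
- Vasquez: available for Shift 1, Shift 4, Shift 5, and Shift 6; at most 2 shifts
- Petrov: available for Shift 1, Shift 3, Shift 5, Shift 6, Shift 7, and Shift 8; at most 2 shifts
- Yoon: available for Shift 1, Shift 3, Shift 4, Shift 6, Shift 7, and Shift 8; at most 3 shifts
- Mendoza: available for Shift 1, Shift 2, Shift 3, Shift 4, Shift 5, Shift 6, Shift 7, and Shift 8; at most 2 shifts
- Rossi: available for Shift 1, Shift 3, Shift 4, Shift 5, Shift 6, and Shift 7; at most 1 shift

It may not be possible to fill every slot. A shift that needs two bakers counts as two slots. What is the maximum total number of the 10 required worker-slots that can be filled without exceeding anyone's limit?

Total capacity across all bakers is 1+2+2+3+2+1 = 11, and 10 slots are needed, so at most 10 can be filled.
An assignment achieving 10: Shift 1→Mendoza, Shift 2→Baptiste, Shift 3→Petrov+Yoon, Shift 4→Vasquez, Shift 5→Vasquez, Shift 6→Mendoza, Shift 7→Yoon, Shift 8→Petrov+Yoon.
Loads: Baptiste 1/1, Vasquez 2/2, Petrov 2/2, Yoon 3/3, Mendoza 2/2, Rossi 0/1.

10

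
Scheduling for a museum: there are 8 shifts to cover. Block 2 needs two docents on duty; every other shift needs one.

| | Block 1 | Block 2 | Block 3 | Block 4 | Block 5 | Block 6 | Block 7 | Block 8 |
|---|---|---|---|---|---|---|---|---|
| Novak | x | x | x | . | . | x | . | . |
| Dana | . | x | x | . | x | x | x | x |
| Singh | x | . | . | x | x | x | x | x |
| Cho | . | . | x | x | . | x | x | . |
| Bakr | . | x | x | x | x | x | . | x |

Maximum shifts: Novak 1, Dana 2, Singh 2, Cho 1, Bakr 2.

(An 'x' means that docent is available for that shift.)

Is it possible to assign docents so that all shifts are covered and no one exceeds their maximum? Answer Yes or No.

No

Total capacity is 1+2+2+1+2 = 8 but 9 worker-slots are needed — infeasible.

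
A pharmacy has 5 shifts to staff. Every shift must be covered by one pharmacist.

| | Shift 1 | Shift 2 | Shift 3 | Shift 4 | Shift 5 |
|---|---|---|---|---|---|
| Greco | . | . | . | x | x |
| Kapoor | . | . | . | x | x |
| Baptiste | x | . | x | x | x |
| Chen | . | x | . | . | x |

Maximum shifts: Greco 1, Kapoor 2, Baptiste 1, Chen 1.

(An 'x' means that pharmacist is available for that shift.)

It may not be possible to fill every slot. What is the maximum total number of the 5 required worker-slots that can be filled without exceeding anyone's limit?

4

Total capacity across all pharmacists is 1+2+1+1 = 5, and 5 slots are needed, so at most 5 can be filled.
Shifts {Shift 1, Shift 3} need 2 slots but only Baptiste are available for them, supplying at most 1 — so at least 1 slot must go unfilled.
An assignment achieving 4: Shift 1→Baptiste, Shift 2→Chen, Shift 4→Greco, Shift 5→Kapoor.
Loads: Greco 1/1, Kapoor 1/2, Baptiste 1/1, Chen 1/1.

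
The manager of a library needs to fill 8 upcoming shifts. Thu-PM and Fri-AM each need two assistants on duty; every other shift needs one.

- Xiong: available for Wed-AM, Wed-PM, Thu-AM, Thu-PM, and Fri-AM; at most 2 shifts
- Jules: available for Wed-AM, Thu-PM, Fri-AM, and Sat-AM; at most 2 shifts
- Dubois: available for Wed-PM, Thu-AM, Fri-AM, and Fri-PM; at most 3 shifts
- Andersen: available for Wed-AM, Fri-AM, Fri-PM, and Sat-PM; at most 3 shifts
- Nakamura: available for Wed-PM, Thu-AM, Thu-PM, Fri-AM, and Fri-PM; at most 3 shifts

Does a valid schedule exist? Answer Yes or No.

Sat-AM can only be covered by Jules, so that assignment is forced.
Sat-PM can only be covered by Andersen, so that assignment is forced.
One valid schedule: Wed-AM→Xiong, Wed-PM→Xiong, Thu-AM→Dubois, Thu-PM→Jules+Nakamura, Fri-AM→Dubois+Andersen, Fri-PM→Dubois, Sat-AM→Jules, Sat-PM→Andersen.
Loads: Xiong 2/2, Jules 2/2, Dubois 3/3, Andersen 2/3, Nakamura 1/3 — all within limits.

Yes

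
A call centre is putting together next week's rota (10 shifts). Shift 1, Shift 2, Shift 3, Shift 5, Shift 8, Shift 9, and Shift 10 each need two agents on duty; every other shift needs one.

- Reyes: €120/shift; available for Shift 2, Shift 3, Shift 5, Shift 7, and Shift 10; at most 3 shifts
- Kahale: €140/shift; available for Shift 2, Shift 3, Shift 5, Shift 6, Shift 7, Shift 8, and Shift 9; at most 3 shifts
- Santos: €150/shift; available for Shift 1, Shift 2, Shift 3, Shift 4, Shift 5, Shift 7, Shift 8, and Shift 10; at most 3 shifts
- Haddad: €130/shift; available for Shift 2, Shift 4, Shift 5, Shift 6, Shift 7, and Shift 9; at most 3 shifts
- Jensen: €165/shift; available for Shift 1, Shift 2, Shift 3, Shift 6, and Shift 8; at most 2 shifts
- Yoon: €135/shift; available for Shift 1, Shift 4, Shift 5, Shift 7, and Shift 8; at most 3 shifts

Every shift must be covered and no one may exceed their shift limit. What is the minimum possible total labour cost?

€2355

Shift 9 can only be covered by Kahale and Haddad, so that assignment is forced.
Shift 10 can only be covered by Reyes and Santos, so that assignment is forced.
Picking the cheapest available agent for each shift independently would cost €2240, but that ignores the shift limits.
An optimal schedule: Shift 1→Santos+Jensen, Shift 2→Reyes+Haddad, Shift 3→Reyes+Kahale, Shift 4→Santos, Shift 5→Haddad+Yoon, Shift 6→Kahale, Shift 7→Yoon, Shift 8→Jensen+Yoon, Shift 9→Kahale+Haddad, Shift 10→Reyes+Santos.
Total: 150 + 165 + 120 + 130 + 120 + 140 + 150 + 130 + 135 + 140 + 135 + 165 + 135 + 140 + 130 + 120 + 150 = €2355.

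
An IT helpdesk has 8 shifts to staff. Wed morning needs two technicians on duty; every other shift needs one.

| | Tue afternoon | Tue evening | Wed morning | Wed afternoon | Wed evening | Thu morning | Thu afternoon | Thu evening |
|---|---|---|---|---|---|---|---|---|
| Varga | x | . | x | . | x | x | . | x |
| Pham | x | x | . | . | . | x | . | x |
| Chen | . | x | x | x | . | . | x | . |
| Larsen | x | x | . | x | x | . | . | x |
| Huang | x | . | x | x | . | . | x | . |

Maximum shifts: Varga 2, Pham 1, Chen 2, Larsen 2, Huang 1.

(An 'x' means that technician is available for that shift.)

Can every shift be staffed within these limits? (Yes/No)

No

Total capacity is 2+1+2+2+1 = 8 but 9 worker-slots are needed — infeasible.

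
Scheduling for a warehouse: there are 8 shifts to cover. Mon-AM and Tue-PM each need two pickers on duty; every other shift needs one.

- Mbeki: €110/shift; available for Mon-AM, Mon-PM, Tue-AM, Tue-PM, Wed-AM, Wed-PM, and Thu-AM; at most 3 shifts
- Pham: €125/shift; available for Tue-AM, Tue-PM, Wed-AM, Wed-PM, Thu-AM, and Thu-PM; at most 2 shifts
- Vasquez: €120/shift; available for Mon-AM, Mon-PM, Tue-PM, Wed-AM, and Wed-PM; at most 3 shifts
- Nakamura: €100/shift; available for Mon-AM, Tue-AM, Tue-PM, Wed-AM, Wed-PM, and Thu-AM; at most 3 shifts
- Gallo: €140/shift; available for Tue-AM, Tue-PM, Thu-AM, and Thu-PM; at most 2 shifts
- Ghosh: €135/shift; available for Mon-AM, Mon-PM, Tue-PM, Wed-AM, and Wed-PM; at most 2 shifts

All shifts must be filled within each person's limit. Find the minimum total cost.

€1115

Picking the cheapest available picker for each shift independently would cost €1055, but that ignores the shift limits.
An optimal schedule: Mon-AM→Mbeki+Vasquez, Mon-PM→Mbeki, Tue-AM→Nakamura, Tue-PM→Mbeki+Vasquez, Wed-AM→Nakamura, Wed-PM→Vasquez, Thu-AM→Nakamura, Thu-PM→Pham.
Total: 110 + 120 + 110 + 100 + 110 + 120 + 100 + 120 + 100 + 125 = €1115.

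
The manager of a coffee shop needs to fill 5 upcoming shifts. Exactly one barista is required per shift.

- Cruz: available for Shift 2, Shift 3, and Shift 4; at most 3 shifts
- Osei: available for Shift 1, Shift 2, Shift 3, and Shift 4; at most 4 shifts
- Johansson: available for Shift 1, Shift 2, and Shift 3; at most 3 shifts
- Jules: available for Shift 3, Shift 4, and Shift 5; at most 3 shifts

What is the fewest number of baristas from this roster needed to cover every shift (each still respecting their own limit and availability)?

2

5 slots to fill and no one can take more than 4, so at least ⌈5/4⌉ = 2 baristas are needed.
Osei and Jules alone can cover everything: Shift 1→Osei, Shift 2→Osei, Shift 3→Osei, Shift 4→Osei, Shift 5→Jules.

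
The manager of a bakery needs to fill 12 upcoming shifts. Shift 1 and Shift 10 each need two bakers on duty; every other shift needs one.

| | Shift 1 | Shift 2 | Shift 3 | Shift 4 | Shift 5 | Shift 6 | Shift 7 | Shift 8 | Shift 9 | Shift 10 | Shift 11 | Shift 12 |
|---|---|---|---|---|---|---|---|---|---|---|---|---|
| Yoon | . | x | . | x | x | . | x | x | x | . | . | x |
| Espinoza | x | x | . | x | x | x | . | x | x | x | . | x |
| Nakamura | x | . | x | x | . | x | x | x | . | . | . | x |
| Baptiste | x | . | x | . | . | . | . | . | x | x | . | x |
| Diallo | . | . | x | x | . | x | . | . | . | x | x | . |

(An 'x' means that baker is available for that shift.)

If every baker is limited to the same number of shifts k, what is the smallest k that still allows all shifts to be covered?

With 5 bakers and 14 worker-slots to fill, someone must work at least ⌈14/5⌉ = 3 shifts, so k ≥ 3.
k = 3 works: Shift 1→Espinoza+Nakamura, Shift 2→Yoon, Shift 3→Nakamura, Shift 4→Nakamura, Shift 5→Yoon, Shift 6→Espinoza, Shift 7→Yoon, Shift 8→Espinoza, Shift 9→Baptiste, Shift 10→Baptiste+Diallo, Shift 11→Diallo, Shift 12→Baptiste.
Loads: Yoon 3, Espinoza 3, Nakamura 3, Baptiste 3, Diallo 2 — all ≤ 3.

3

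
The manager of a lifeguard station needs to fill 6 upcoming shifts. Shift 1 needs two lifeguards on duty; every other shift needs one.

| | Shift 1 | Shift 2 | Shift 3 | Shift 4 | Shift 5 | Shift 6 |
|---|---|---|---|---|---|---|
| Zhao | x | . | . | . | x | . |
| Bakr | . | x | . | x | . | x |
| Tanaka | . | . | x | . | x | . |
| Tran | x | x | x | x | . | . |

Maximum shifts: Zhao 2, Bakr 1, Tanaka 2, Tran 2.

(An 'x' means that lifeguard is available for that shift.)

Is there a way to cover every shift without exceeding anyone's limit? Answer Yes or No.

Total capacity is 7 and 7 slots are needed, so capacity alone doesn't rule it out.
Shifts {Shift 1, Shift 2, Shift 4, Shift 6} need 5 worker-slots in total, but the lifeguards available for any of those shifts (Zhao, Bakr, and Tran) can supply at most 4 among them. So no valid schedule exists.

No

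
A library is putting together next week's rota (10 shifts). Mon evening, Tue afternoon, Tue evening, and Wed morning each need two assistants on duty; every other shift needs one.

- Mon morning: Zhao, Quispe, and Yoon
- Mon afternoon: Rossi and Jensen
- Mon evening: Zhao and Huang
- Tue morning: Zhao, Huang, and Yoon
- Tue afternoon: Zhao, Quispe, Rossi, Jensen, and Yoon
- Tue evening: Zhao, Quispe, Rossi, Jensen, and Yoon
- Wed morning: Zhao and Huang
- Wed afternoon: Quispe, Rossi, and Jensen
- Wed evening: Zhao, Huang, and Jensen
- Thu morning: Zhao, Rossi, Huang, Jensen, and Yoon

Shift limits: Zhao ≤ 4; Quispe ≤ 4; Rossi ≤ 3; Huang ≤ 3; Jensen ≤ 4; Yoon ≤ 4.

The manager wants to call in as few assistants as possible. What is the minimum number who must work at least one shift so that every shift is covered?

14 slots to fill and no one can take more than 4, so at least ⌈14/4⌉ = 4 assistants are needed.
Zhao, Quispe, Rossi, and Huang alone can cover everything: Mon morning→Quispe, Mon afternoon→Rossi, Mon evening→Zhao+Huang, Tue morning→Zhao, Tue afternoon→Quispe+Rossi, Tue evening→Quispe+Rossi, Wed morning→Zhao+Huang, Wed afternoon→Quispe, Wed evening→Zhao, Thu morning→Huang.

4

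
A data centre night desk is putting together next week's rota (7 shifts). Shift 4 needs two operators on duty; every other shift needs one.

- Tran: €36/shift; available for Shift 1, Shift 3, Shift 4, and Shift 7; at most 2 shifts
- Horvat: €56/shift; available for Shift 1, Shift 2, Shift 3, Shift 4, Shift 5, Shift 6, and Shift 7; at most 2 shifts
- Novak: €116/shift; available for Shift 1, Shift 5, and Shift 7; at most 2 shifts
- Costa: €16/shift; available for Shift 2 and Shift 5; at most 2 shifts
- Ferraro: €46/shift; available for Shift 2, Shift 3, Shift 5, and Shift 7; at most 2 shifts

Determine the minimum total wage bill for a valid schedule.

€308

Shift 4 can only be covered by Tran and Horvat, so that assignment is forced.
Shift 6 can only be covered by Horvat, so that assignment is forced.
Picking the cheapest available operator for each shift independently would cost €288, but that ignores the shift limits.
An optimal schedule: Shift 1→Tran, Shift 2→Costa, Shift 3→Ferraro, Shift 4→Tran+Horvat, Shift 5→Costa, Shift 6→Horvat, Shift 7→Ferraro.
Total: 36 + 16 + 46 + 36 + 56 + 16 + 56 + 46 = €308.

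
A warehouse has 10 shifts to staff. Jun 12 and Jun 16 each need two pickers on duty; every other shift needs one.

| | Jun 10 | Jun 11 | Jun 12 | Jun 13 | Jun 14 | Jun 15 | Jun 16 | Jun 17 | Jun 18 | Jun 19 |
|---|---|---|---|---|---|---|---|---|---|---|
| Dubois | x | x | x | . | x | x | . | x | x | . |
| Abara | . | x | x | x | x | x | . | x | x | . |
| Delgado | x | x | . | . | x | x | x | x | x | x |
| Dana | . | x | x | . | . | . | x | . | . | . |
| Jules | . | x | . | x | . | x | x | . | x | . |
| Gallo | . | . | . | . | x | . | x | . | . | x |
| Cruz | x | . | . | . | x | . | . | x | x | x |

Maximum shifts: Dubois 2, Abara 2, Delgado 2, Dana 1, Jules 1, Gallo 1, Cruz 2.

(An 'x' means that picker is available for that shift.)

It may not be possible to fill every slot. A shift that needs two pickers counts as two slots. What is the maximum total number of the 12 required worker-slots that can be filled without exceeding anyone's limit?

Total capacity across all pickers is 2+2+2+1+1+1+2 = 11, and 12 slots are needed, so at most 11 can be filled.
An assignment achieving 11: Jun 10→Dubois, Jun 12→Dubois+Abara, Jun 13→Abara, Jun 14→Gallo, Jun 15→Delgado, Jun 16→Dana+Jules, Jun 17→Cruz, Jun 18→Cruz, Jun 19→Delgado.
Loads: Dubois 2/2, Abara 2/2, Delgado 2/2, Dana 1/1, Jules 1/1, Gallo 1/1, Cruz 2/2.

11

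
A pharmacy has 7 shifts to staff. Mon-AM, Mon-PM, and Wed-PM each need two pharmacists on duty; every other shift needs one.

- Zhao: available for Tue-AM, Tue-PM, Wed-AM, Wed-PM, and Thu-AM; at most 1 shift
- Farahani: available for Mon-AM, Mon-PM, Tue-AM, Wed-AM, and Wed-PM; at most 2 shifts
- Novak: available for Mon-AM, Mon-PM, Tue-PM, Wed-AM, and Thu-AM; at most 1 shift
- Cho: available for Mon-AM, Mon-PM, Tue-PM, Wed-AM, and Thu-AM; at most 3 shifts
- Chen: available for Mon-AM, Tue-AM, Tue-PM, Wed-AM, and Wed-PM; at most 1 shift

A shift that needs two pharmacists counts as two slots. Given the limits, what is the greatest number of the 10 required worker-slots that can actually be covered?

Total capacity across all pharmacists is 1+2+1+3+1 = 8, and 10 slots are needed, so at most 8 can be filled.
An assignment achieving 8: Mon-AM→Cho, Mon-PM→Farahani+Novak, Tue-AM→Zhao, Tue-PM→Cho, Wed-PM→Farahani+Chen, Thu-AM→Cho.
Loads: Zhao 1/1, Farahani 2/2, Novak 1/1, Cho 3/3, Chen 1/1.

8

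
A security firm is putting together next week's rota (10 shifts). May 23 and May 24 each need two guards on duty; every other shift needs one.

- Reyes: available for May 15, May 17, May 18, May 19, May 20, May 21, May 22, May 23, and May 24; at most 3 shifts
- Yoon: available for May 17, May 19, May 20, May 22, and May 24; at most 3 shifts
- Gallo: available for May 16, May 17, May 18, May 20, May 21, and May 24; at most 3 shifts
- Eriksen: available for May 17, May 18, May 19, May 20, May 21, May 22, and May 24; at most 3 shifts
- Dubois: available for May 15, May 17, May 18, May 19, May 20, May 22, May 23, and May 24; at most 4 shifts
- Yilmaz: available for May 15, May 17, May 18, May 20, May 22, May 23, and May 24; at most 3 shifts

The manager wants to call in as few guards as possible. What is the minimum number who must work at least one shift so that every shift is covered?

12 slots to fill and no one can take more than 4, so at least ⌈12/4⌉ = 3 guards are needed.
Any 3 guards together have capacity at most 4+3+3 = 10 < 12 slots, so 3 can never suffice.
Reyes, Yoon, Gallo, and Dubois alone can cover everything: May 15→Reyes, May 16→Gallo, May 17→Yoon, May 18→Gallo, May 19→Yoon, May 20→Dubois, May 21→Reyes, May 22→Yoon, May 23→Reyes+Dubois, May 24→Gallo+Dubois.

4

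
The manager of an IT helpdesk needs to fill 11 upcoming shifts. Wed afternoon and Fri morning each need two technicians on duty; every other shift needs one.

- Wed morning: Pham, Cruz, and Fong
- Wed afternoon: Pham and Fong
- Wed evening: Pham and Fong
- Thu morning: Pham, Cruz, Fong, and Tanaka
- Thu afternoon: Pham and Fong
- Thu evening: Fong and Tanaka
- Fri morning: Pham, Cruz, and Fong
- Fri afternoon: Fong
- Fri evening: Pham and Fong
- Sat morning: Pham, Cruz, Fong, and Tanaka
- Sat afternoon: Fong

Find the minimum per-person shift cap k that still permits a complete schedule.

With 4 technicians and 13 worker-slots to fill, someone must work at least ⌈13/4⌉ = 4 shifts, so k ≥ 4.
k = 4 works: Wed morning→Cruz, Wed afternoon→Pham+Fong, Wed evening→Pham, Thu morning→Cruz, Thu afternoon→Pham, Thu evening→Tanaka, Fri morning→Cruz+Fong, Fri afternoon→Fong, Fri evening→Pham, Sat morning→Cruz, Sat afternoon→Fong.
Loads: Pham 4, Cruz 4, Fong 4, Tanaka 1 — all ≤ 4.

4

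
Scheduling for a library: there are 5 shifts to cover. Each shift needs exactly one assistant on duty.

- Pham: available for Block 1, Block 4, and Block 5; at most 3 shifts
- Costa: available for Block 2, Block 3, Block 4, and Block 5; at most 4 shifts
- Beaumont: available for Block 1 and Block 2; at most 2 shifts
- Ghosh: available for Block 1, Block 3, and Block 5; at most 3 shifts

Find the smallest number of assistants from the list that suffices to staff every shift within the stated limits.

2

5 slots to fill and no one can take more than 4, so at least ⌈5/4⌉ = 2 assistants are needed.
Pham and Costa alone can cover everything: Block 1→Pham, Block 2→Costa, Block 3→Costa, Block 4→Pham, Block 5→Pham.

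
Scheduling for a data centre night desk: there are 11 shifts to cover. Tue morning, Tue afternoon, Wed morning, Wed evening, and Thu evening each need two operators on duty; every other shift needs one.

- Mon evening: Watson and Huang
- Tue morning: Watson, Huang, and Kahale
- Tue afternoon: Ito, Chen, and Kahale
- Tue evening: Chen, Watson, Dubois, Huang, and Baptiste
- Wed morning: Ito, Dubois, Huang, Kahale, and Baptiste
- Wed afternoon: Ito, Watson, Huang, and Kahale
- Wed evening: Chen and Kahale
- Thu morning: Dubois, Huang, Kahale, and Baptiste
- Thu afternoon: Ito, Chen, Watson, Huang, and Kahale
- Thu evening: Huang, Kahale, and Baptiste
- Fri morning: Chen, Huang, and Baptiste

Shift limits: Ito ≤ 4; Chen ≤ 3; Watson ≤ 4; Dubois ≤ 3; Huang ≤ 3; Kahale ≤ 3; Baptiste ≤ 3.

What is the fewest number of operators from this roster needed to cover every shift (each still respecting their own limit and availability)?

16 slots to fill and no one can take more than 4, so at least ⌈16/4⌉ = 4 operators are needed.
Any 4 operators together have capacity at most 4+4+3+3 = 14 < 16 slots, so 4 can never suffice.
Ito, Chen, Watson, Huang, and Kahale alone can cover everything: Mon evening→Watson, Tue morning→Watson+Huang, Tue afternoon→Ito+Chen, Tue evening→Watson, Wed morning→Ito+Kahale, Wed afternoon→Ito, Wed evening→Chen+Kahale, Thu morning→Huang, Thu afternoon→Ito, Thu evening→Huang+Kahale, Fri morning→Chen.

5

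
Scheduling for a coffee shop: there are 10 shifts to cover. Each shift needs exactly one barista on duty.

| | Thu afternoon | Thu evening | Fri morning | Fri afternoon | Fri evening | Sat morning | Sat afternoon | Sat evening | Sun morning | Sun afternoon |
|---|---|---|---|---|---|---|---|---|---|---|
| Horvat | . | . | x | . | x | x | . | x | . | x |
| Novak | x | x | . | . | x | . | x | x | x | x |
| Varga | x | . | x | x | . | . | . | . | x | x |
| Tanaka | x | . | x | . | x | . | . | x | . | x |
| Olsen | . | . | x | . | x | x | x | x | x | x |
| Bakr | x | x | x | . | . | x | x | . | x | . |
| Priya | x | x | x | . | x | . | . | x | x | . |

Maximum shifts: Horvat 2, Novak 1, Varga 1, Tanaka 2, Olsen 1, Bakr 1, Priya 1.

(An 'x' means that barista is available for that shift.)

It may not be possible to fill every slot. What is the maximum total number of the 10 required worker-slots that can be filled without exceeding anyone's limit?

9

Total capacity across all baristas is 2+1+1+2+1+1+1 = 9, and 10 slots are needed, so at most 9 can be filled.
An assignment achieving 9: Thu afternoon→Tanaka, Thu evening→Novak, Fri morning→Priya, Fri afternoon→Varga, Fri evening→Horvat, Sat morning→Horvat, Sat afternoon→Olsen, Sat evening→Tanaka, Sun morning→Bakr.
Loads: Horvat 2/2, Novak 1/1, Varga 1/1, Tanaka 2/2, Olsen 1/1, Bakr 1/1, Priya 1/1.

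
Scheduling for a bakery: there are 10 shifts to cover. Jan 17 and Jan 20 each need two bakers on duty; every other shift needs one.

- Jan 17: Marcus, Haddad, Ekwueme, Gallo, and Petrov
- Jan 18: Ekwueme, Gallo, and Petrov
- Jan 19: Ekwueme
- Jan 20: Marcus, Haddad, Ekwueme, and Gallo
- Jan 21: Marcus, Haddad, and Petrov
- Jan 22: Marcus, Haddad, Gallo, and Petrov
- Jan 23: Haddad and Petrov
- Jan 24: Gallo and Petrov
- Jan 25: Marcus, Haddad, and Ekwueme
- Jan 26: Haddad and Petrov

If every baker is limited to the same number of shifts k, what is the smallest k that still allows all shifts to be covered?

3

With 5 bakers and 12 worker-slots to fill, someone must work at least ⌈12/5⌉ = 3 shifts, so k ≥ 3.
k = 3 works: Jan 17→Gallo+Petrov, Jan 18→Ekwueme, Jan 19→Ekwueme, Jan 20→Haddad+Ekwueme, Jan 21→Marcus, Jan 22→Marcus, Jan 23→Haddad, Jan 24→Gallo, Jan 25→Marcus, Jan 26→Haddad.
Loads: Marcus 3, Haddad 3, Ekwueme 3, Gallo 2, Petrov 1 — all ≤ 3.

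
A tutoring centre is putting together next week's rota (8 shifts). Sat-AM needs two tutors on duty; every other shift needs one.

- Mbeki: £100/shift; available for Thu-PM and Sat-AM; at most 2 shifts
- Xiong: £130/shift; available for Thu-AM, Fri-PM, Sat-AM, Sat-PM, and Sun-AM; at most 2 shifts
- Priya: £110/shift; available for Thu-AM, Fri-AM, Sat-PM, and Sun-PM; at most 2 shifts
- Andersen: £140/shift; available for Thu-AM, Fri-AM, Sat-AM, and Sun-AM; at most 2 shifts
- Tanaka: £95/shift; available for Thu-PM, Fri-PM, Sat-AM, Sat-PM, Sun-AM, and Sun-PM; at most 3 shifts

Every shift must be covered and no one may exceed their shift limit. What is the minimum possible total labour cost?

Picking the cheapest available tutor for each shift independently would cost £890, but that ignores the shift limits.
An optimal schedule: Thu-AM→Priya, Thu-PM→Mbeki, Fri-AM→Priya, Fri-PM→Tanaka, Sat-AM→Mbeki+Xiong, Sat-PM→Tanaka, Sun-AM→Xiong, Sun-PM→Tanaka.
Total: 110 + 100 + 110 + 95 + 100 + 130 + 95 + 130 + 95 = £965.

£965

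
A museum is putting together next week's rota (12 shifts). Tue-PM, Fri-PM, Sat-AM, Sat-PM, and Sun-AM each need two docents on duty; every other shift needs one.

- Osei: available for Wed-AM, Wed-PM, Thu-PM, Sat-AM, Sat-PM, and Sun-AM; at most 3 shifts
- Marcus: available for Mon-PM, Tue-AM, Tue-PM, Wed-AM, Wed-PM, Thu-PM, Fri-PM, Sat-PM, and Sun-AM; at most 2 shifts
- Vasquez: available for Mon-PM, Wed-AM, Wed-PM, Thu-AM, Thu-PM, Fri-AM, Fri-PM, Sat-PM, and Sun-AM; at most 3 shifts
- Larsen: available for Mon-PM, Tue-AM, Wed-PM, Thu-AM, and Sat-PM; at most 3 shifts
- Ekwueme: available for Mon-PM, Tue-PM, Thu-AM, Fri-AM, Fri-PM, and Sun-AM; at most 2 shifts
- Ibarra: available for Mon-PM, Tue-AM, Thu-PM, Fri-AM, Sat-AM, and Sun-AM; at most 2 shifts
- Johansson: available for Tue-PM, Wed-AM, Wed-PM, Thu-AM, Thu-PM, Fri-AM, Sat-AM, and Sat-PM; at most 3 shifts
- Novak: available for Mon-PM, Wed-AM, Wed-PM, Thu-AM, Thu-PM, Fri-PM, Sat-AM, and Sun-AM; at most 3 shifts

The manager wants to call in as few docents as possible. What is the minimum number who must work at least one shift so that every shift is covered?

6

17 slots to fill and no one can take more than 3, so at least ⌈17/3⌉ = 6 docents are needed.
Osei, Marcus, Vasquez, Larsen, Johansson, and Novak alone can cover everything: Mon-PM→Vasquez, Tue-AM→Marcus, Tue-PM→Marcus+Johansson, Wed-AM→Osei, Wed-PM→Larsen, Thu-AM→Larsen, Thu-PM→Novak, Fri-AM→Vasquez, Fri-PM→Vasquez+Novak, Sat-AM→Osei+Johansson, Sat-PM→Larsen+Johansson, Sun-AM→Osei+Novak.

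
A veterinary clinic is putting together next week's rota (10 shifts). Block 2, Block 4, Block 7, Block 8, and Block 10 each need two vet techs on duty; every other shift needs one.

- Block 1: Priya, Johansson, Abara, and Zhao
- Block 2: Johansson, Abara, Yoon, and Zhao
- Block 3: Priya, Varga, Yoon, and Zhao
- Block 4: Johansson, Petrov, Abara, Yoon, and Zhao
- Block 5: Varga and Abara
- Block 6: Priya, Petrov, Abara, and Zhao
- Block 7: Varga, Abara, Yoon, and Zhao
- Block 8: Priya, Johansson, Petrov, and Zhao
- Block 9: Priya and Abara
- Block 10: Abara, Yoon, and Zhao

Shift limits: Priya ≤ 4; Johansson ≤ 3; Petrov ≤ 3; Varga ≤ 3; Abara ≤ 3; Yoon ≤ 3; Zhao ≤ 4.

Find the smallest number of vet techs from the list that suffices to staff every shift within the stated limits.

15 slots to fill and no one can take more than 4, so at least ⌈15/4⌉ = 4 vet techs are needed.
Any 4 vet techs together have capacity at most 4+4+3+3 = 14 < 15 slots, so 4 can never suffice.
Priya, Johansson, Petrov, Abara, and Yoon alone can cover everything: Block 1→Priya, Block 2→Johansson+Yoon, Block 3→Priya, Block 4→Johansson+Petrov, Block 5→Abara, Block 6→Priya, Block 7→Abara+Yoon, Block 8→Johansson+Petrov, Block 9→Priya, Block 10→Abara+Yoon.

5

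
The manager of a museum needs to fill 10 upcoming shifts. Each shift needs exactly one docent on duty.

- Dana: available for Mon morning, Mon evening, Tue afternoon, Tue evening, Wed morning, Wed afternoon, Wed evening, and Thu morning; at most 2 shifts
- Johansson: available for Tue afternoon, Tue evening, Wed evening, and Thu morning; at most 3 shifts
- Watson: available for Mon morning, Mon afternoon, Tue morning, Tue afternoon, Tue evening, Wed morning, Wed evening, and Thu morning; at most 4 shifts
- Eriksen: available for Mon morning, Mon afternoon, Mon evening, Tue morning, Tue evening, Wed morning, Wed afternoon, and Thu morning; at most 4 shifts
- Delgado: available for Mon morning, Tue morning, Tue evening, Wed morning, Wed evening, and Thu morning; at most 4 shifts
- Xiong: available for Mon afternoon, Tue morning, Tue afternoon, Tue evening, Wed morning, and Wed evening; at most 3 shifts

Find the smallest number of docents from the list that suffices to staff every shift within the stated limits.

3

10 slots to fill and no one can take more than 4, so at least ⌈10/4⌉ = 3 docents are needed.
Dana, Watson, and Eriksen alone can cover everything: Mon morning→Watson, Mon afternoon→Watson, Mon evening→Dana, Tue morning→Watson, Tue afternoon→Dana, Tue evening→Eriksen, Wed morning→Eriksen, Wed afternoon→Eriksen, Wed evening→Watson, Thu morning→Eriksen.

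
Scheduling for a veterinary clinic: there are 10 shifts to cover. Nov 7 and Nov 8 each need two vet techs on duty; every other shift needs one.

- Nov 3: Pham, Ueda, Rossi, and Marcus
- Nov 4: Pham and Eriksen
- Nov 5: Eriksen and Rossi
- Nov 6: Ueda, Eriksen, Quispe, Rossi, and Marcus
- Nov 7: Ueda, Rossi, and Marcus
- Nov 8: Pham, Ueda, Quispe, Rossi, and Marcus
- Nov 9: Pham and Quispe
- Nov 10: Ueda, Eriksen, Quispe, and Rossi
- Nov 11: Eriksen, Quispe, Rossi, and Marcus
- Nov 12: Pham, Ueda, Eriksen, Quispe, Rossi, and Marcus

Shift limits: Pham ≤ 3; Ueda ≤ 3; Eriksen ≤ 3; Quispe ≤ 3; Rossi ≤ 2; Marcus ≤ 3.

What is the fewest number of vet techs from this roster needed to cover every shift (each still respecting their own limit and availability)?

12 slots to fill and no one can take more than 3, so at least ⌈12/3⌉ = 4 vet techs are needed.
Pham, Ueda, Eriksen, and Marcus alone can cover everything: Nov 3→Pham, Nov 4→Pham, Nov 5→Eriksen, Nov 6→Eriksen, Nov 7→Ueda+Marcus, Nov 8→Ueda+Marcus, Nov 9→Pham, Nov 10→Ueda, Nov 11→Eriksen, Nov 12→Marcus.

4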